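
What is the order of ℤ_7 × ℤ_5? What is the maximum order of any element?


|ℤ_7 × ℤ_5| = 7 × 5 = 35
Max element order = lcm(7,5) = 35
Cyclic? Yes (gcd=1)

|ℤ_7×ℤ_5| = 35, max element order = 35


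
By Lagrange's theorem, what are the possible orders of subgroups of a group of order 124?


Lagrange's theorem: |H| divides |G|
|G| = 124
Divisors of 124: 1, 2, 4, 31, 62, 124

Possible subgroup orders: {1, 2, 4, 31, 62, 124}


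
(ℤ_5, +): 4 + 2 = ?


Operation: addition mod 5
4 + 2 = (a + b) mod 5 with a = 4, b = 2

4 + 2 = 1


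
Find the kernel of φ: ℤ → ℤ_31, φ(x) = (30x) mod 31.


Kernel = preimage of identity
ker(φ) = {x ∈ ℤ : 30x ≡ 0 (mod 31)}. gcd(30,31) = 1, so 30x ≡ 0 (mod 31) ⟺ x ≡ 0 (mod 31/1 = 31). Hence ker(φ) = 31ℤ

ker(φ) = 31ℤ


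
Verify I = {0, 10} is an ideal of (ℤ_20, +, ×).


Check ideal conditions for I = {0, 10} in ℤ_20:
(1) I is an additive subgroup? Yes
(2) For r ∈ ℤ_20 and a ∈ I: r·a ∈ I? Yes

Yes, I is an ideal of ℤ_20


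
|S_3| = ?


|S_n| = n! (number of permutations of n symbols)
|S_3| = 3! = 6

|S_3| = 6


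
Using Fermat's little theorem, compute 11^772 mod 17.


Fermat's little theorem: if p is prime and gcd(a,p)=1, then a^(p-1) ≡ 1 (mod p)
p = 17 is prime, gcd(11,17) = 1
Reduce exponent: 772 mod 16 = 4
So 11^772 ≡ 11^4 (mod 17)
11^4 mod 17 = 4

11^772 ≡ 4 (mod 17)


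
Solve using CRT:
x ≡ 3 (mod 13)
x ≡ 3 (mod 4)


m₁ = 13, m₂ = 4, gcd = 1, so CRT applies. M = m₁·m₂ = 52
Let M₁ = M/m₁ = 4, M₂ = M/m₂ = 13
Find y₁ ≡ M₁⁻¹ (mod m₁): 4⁻¹ ≡ 10 (mod 13)
Find y₂ ≡ M₂⁻¹ (mod m₂): 13⁻¹ ≡ 1 (mod 4)
x = a₁·M₁·y₁ + a₂·M₂·y₂ = 3·4·10 + 3·13·1 = 159
Reduce mod 52: x ≡ 3
Check: 3 mod 13 = 3 ✓, 3 mod 4 = 3 ✓

x ≡ 3 (mod 52)


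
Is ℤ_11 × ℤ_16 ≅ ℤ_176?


Comparing ℤ_11 × ℤ_16 and ℤ_176:
gcd(11,16) = 1, so ℤ_11 × ℤ_16 ≅ ℤ_176 (CRT)

Yes, ℤ_11 × ℤ_16 ≅ ℤ_176


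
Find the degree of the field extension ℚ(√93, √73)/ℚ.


[ℚ(√93,√73):ℚ] = [ℚ(√93,√73):ℚ(√93)]·[ℚ(√93):ℚ] = 2·2 = 4

[ℚ(√93, √73)/ℚ] = 4


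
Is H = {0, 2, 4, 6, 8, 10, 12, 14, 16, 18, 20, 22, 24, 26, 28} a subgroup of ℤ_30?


Subgroup test for H = {0, 2, 4, 6, 8, 10, 12, 14, 16, 18, 20, 22, 24, 26, 28} in (ℤ_30, +):
(1) 0 ∈ H? Yes
(2) Closure: for all a,b ∈ H, (a+b) mod 30 ∈ H? Yes
(3) Inverses: for all a ∈ H, -a mod 30 ∈ H? Yes

Yes, H is a subgroup of ℤ_30


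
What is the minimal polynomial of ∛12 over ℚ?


∛12 satisfies x³ - 12 = 0, irreducible over ℚ (no rational root; 12 is not a perfect cube)

Minimal polynomial: x³ - 12


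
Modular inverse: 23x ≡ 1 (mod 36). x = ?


Use the extended Euclidean algorithm to write 1 = 23·s + 36·t; then s mod 36 is the inverse.
Euclidean algorithm:
  23 = 0·36 + 23
  36 = 1·23 + 13
  23 = 1·13 + 10
  13 = 1·10 + 3
  10 = 3·3 + 1
  3 = 3·1 + 0
gcd(23,36) = 1
Back-substitution gives: 23·(11) + 36·(-7) = 1
So 23⁻¹ ≡ 11 ≡ 11 (mod 36)
Check: 23 × 11 = 253 ≡ 1 (mod 36) ✓

23⁻¹ ≡ 11 (mod 36)


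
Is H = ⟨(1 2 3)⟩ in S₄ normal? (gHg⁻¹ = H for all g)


H = ⟨(1 2 3)⟩ in S₄
(1 4)(1 2 3)(1 4)⁻¹ = (4 2 3) ∉ ⟨(1 2 3)⟩

No, not a normal subgroup


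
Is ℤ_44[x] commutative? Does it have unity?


ℤ_44 has zero divisors (2·22 ≡ 0), and these lift to constant zero divisors in ℤ_44[x]; so not an integral domain
Commutative: Yes
Integral domain: No
Has unity: Yes

ℤ_44[x]: Commutative=Yes, Unity=Yes


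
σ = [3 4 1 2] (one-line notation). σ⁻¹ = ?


To find σ⁻¹, swap domain and range:
σ(1) = 3 → σ⁻¹(3) = 1
σ(2) = 4 → σ⁻¹(4) = 2
σ(3) = 1 → σ⁻¹(1) = 3
σ(4) = 2 → σ⁻¹(2) = 4

σ⁻¹ = [3 4 1 2]


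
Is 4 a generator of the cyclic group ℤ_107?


g generates ℤ_n iff gcd(g, n) = 1
gcd(4, 107) = 1
Since gcd = 1, 4 is a generator.

Yes, 4 generates ℤ_107


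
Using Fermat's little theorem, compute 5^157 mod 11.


Fermat's little theorem: if p is prime and gcd(a,p)=1, then a^(p-1) ≡ 1 (mod p)
p = 11 is prime, gcd(5,11) = 1
Reduce exponent: 157 mod 10 = 7
So 5^157 ≡ 5^7 (mod 11)
5^7 mod 11 = 3

5^157 ≡ 3 (mod 11)


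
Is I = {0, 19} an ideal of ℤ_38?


Check ideal conditions for I = {0, 19} in ℤ_38:
(1) I is an additive subgroup? Yes
(2) For r ∈ ℤ_38 and a ∈ I: r·a ∈ I? Yes

Yes, I is an ideal of ℤ_38


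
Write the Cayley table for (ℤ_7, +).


Elements: {0, 1, 2, 3, 4, 5, 6}
Operation: addition mod 7
Entry (a, b) = (a + b) mod 7

Cayley table:
  | 0 | 1 | 2 | 3 | 4 | 5 | 6
0 | 0 | 1 | 2 | 3 | 4 | 5 | 6
1 | 1 | 2 | 3 | 4 | 5 | 6 | 0
2 | 2 | 3 | 4 | 5 | 6 | 0 | 1
3 | 3 | 4 | 5 | 6 | 0 | 1 | 2
4 | 4 | 5 | 6 | 0 | 1 | 2 | 3
5 | 5 | 6 | 0 | 1 | 2 | 3 | 4
6 | 6 | 0 | 1 | 2 | 3 | 4 | 5


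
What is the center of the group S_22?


Z(G) = {g ∈ G | gx = xg for all x ∈ G}
S_n is non-abelian for n ≥ 3; Z(S_22) is trivial

Z(S_22) = {e}


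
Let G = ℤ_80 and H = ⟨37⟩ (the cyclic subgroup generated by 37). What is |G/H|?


|⟨37⟩| = n / gcd(37, 80) = 80 / 1 = 80
H is normal (ℤ_80 is abelian).
|G/H| = |G| / |H| = 80 / 80 = 1

|G/H| = 1


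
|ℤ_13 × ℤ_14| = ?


|A × B| = |A| · |B|
|ℤ_13 × ℤ_14| = 13 × 14 = 182

|ℤ_13 × ℤ_14| = 182


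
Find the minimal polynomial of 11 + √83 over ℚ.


Let α = 11 + √83. Then α - 11 = √83, so (α - 11)² = 83, giving α² - 22α + 38 = 0. Degree 2 and α ∉ ℚ, so this is the minimal polynomial.

Minimal polynomial: x² - 22x + 38


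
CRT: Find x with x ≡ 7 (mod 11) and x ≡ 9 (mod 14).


m₁ = 11, m₂ = 14, gcd = 1, so CRT applies. M = m₁·m₂ = 154
Let M₁ = M/m₁ = 14, M₂ = M/m₂ = 11
Find y₁ ≡ M₁⁻¹ (mod m₁): 14⁻¹ ≡ 4 (mod 11)
Find y₂ ≡ M₂⁻¹ (mod m₂): 11⁻¹ ≡ 9 (mod 14)
x = a₁·M₁·y₁ + a₂·M₂·y₂ = 7·14·4 + 9·11·9 = 1283
Reduce mod 154: x ≡ 51
Check: 51 mod 11 = 7 ✓, 51 mod 14 = 9 ✓

x ≡ 51 (mod 154)


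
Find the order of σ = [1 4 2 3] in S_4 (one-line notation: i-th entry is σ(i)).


Cycle decomposition: (2 4 3)
Cycle lengths: 3
Order = lcm(3) = 3

ord(σ) = 3


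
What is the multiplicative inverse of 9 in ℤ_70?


Use the extended Euclidean algorithm to write 1 = 9·s + 70·t; then s mod 70 is the inverse.
Euclidean algorithm:
  9 = 0·70 + 9
  70 = 7·9 + 7
  9 = 1·7 + 2
  7 = 3·2 + 1
  2 = 2·1 + 0
gcd(9,70) = 1
Back-substitution gives: 9·(-31) + 70·(4) = 1
So 9⁻¹ ≡ -31 ≡ 39 (mod 70)
Check: 9 × 39 = 351 ≡ 1 (mod 70) ✓

9⁻¹ ≡ 39 (mod 70)


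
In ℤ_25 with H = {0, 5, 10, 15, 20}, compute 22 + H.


22 + H = {22 + h (mod 25) : h ∈ H}
22+0=22, 22+5=2, 22+10=7, 22+15=12, 22+20=17
22 + H = {2, 7, 12, 17, 22} = 2 + H

22 + H = {2, 7, 12, 17, 22}


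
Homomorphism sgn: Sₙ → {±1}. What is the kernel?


Kernel = preimage of identity
ker(sgn) = even permutations = Aₙ

ker(sgn) = Aₙ


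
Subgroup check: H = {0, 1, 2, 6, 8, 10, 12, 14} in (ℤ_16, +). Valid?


Subgroup test for H = {0, 1, 2, 6, 8, 10, 12, 14} in (ℤ_16, +):
(1) 0 ∈ H? Yes
(2) Closure: for all a,b ∈ H, (a+b) mod 16 ∈ H? No  [counterexample: 1 + 2 = 3 ∉ H]
(3) Inverses: for all a ∈ H, -a mod 16 ∈ H? No

No, H is not a subgroup of ℤ_16


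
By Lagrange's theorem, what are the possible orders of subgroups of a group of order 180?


Lagrange's theorem: |H| divides |G|
|G| = 180
Divisors of 180: 1, 2, 3, 4, 5, 6, 9, 10, 12, 15, 18, 20, 30, 36, 45, 60, 90, 180

Possible subgroup orders: {1, 2, 3, 4, 5, 6, 9, 10, 12, 15, 18, 20, 30, 36, 45, 60, 90, 180}


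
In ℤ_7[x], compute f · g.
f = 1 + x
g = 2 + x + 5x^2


Expand and collect like terms; reduce coefficients mod 7:
x^0: 1·2 = 2 ≡ 2 (mod 7)
x^1: 1·1 + 1·2 = 3 ≡ 3 (mod 7)
x^2: 1·5 + 1·1 = 6 ≡ 6 (mod 7)
x^3: 1·5 = 5 ≡ 5 (mod 7)
Result: 2 + 3x + 6x^2 + 5x^3

f · g = 2 + 3x + 6x^2 + 5x^3


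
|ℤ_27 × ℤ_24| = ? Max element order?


|ℤ_27 × ℤ_24| = 27 × 24 = 648
Max element order = lcm(27,24) = 216
Cyclic? No (gcd=3)

|ℤ_27×ℤ_24| = 648, max element order = 216


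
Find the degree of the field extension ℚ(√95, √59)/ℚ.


[ℚ(√95,√59):ℚ] = [ℚ(√95,√59):ℚ(√95)]·[ℚ(√95):ℚ] = 2·2 = 4

[ℚ(√95, √59)/ℚ] = 4


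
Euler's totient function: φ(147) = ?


Factor n: 147 = 3 × 7^2
φ(n) = n · ∏(1 - 1/p) over distinct primes p | n
φ(147) = 147 · (1 - 1/3) · (1 - 1/7) = 84

φ(147) = 84


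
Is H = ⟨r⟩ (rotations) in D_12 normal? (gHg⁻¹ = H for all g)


H = ⟨r⟩ (rotations) in D_12
The rotation subgroup ⟨r⟩ has index 2 in D_12, so it is normal

Yes, normal subgroup


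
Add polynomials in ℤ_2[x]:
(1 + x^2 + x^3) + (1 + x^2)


Add coefficients mod 2:
x^0: 1 + 1 = 0 (mod 2)
x^1: 0 + 0 = 0 (mod 2)
x^2: 1 + 1 = 0 (mod 2)
x^3: 1 + 0 = 1 (mod 2)
Result: x^3

f + g = x^3


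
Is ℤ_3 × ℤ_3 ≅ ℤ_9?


Comparing ℤ_3 × ℤ_3 and ℤ_9:
gcd(3,3) = 3 ≠ 1. Max element order in ℤ_3×ℤ_3 is lcm(3,3) = 3 < 9, so it has no element of order 9

No, ℤ_3 × ℤ_3 ≇ ℤ_9


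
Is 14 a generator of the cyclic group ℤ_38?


g generates ℤ_n iff gcd(g, n) = 1
gcd(14, 38) = 2
Since gcd = 2 ≠ 1, ⟨14⟩ has order 19 < 38, so 14 is not a generator.

No, 14 does not generate ℤ_38


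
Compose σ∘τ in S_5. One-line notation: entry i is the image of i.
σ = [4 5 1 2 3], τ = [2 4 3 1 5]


σ∘τ: apply τ first, then σ
1 →τ 2 →σ 5
2 →τ 4 →σ 2
3 →τ 3 →σ 1
4 →τ 1 →σ 4
5 →τ 5 →σ 3

σ∘τ = [5 2 1 4 3]


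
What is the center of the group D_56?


Z(G) = {g ∈ G | gx = xg for all x ∈ G}
For even n, Z(D_n) = {e, r^(n/2)}: the 180° rotation r^28 commutes with every reflection and rotation

Z(D_56) = {e, r^28}


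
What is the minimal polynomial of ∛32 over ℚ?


∛32 satisfies x³ - 32 = 0, irreducible over ℚ (no rational root; 32 is not a perfect cube)

Minimal polynomial: x³ - 32


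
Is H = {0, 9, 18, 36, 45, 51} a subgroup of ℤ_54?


Subgroup test for H = {0, 9, 18, 36, 45, 51} in (ℤ_54, +):
(1) 0 ∈ H? Yes
(2) Closure: for all a,b ∈ H, (a+b) mod 54 ∈ H? No  [counterexample: 9 + 18 = 27 ∉ H]
(3) Inverses: for all a ∈ H, -a mod 54 ∈ H? No

No, H is not a subgroup of ℤ_54


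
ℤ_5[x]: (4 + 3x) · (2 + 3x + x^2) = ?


Expand and collect like terms; reduce coefficients mod 5:
x^0: 4·2 = 8 ≡ 3 (mod 5)
x^1: 4·3 + 3·2 = 18 ≡ 3 (mod 5)
x^2: 4·1 + 3·3 = 13 ≡ 3 (mod 5)
x^3: 3·1 = 3 ≡ 3 (mod 5)
Result: 3 + 3x + 3x^2 + 3x^3

f · g = 3 + 3x + 3x^2 + 3x^3


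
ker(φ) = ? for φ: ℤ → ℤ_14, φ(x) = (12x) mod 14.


Kernel = preimage of identity
ker(φ) = {x ∈ ℤ : 12x ≡ 0 (mod 14)}. gcd(12,14) = 2, so 12x ≡ 0 (mod 14) ⟺ x ≡ 0 (mod 14/2 = 7). Hence ker(φ) = 7ℤ

ker(φ) = 7ℤ


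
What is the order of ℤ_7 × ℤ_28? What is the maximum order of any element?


|ℤ_7 × ℤ_28| = 7 × 28 = 196
Max element order = lcm(7,28) = 28
Cyclic? No (gcd=7)

|ℤ_7×ℤ_28| = 196, max element order = 28


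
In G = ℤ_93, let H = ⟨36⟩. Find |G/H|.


|⟨36⟩| = n / gcd(36, 93) = 93 / 3 = 31
H is normal (ℤ_93 is abelian).
|G/H| = |G| / |H| = 93 / 31 = 3

|G/H| = 3


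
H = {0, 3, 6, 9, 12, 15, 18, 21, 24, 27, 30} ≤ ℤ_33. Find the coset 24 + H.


24 + H = {24 + h (mod 33) : h ∈ H}
24+0=24, 24+3=27, 24+6=30, 24+9=0, 24+12=3, 24+15=6, 24+18=9, 24+21=12, 24+24=15, 24+27=18, 24+30=21
24 + H = {0, 3, 6, 9, 12, 15, 18, 21, 24, 27, 30} = 0 + H

24 + H = {0, 3, 6, 9, 12, 15, 18, 21, 24, 27, 30}


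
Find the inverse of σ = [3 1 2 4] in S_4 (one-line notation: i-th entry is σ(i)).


To find σ⁻¹, swap domain and range:
σ(1) = 3 → σ⁻¹(3) = 1
σ(2) = 1 → σ⁻¹(1) = 2
σ(3) = 2 → σ⁻¹(2) = 3
σ(4) = 4 → σ⁻¹(4) = 4

σ⁻¹ = [2 3 1 4]


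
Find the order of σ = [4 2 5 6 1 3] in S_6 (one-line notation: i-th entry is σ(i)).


Cycle decomposition: (1 4 6 3 5)
Cycle lengths: 5
Order = lcm(5) = 5

ord(σ) = 5


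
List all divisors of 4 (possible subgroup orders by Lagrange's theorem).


Lagrange's theorem: |H| divides |G|
|G| = 4
Divisors of 4: 1, 2, 4

Possible subgroup orders: {1, 2, 4}


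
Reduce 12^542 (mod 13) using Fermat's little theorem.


Fermat's little theorem: if p is prime and gcd(a,p)=1, then a^(p-1) ≡ 1 (mod p)
p = 13 is prime, gcd(12,13) = 1
Reduce exponent: 542 mod 12 = 2
So 12^542 ≡ 12^2 (mod 13)
12^2 mod 13 = 1

12^542 ≡ 1 (mod 13)


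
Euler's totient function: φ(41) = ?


Factor n: 41 = 41
φ(n) = n · ∏(1 - 1/p) over distinct primes p | n
φ(41) = 41 · (1 - 1/41) = 40

φ(41) = 40


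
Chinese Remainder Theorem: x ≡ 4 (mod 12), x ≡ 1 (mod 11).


m₁ = 12, m₂ = 11, gcd = 1, so CRT applies. M = m₁·m₂ = 132
Let M₁ = M/m₁ = 11, M₂ = M/m₂ = 12
Find y₁ ≡ M₁⁻¹ (mod m₁): 11⁻¹ ≡ 11 (mod 12)
Find y₂ ≡ M₂⁻¹ (mod m₂): 12⁻¹ ≡ 1 (mod 11)
x = a₁·M₁·y₁ + a₂·M₂·y₂ = 4·11·11 + 1·12·1 = 496
Reduce mod 132: x ≡ 100
Check: 100 mod 12 = 4 ✓, 100 mod 11 = 1 ✓

x ≡ 100 (mod 132)


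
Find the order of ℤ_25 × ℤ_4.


|A × B| = |A| · |B|
|ℤ_25 × ℤ_4| = 25 × 4 = 100

|ℤ_25 × ℤ_4| = 100


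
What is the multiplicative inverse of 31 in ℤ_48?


Use the extended Euclidean algorithm to write 1 = 31·s + 48·t; then s mod 48 is the inverse.
Euclidean algorithm:
  31 = 0·48 + 31
  48 = 1·31 + 17
  31 = 1·17 + 14
  17 = 1·14 + 3
  14 = 4·3 + 2
  3 = 1·2 + 1
  2 = 2·1 + 0
gcd(31,48) = 1
Back-substitution gives: 31·(-17) + 48·(11) = 1
So 31⁻¹ ≡ -17 ≡ 31 (mod 48)
Check: 31 × 31 = 961 ≡ 1 (mod 48) ✓

31⁻¹ ≡ 31 (mod 48)


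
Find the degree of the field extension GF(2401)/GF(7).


GF(2401) = GF(7^4), so the extension degree is 4

[GF(2401)/GF(7)] = 4


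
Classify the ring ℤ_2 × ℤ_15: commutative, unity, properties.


Direct product ring; commutative with unity (1,1); but (1,0)·(0,1) = (0,0) gives zero divisors, so not an integral domain
Commutative: Yes
Integral domain: No
Has unity: Yes

ℤ_2 × ℤ_15: Commutative=Yes, Unity=Yes


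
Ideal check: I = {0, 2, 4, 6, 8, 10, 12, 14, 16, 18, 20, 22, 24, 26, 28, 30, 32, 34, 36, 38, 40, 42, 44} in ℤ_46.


Check ideal conditions for I = {0, 2, 4, 6, 8, 10, 12, 14, 16, 18, 20, 22, 24, 26, 28, 30, 32, 34, 36, 38, 40, 42, 44} in ℤ_46:
(1) I is an additive subgroup? Yes
(2) For r ∈ ℤ_46 and a ∈ I: r·a ∈ I? Yes

Yes, I is an ideal of ℤ_46


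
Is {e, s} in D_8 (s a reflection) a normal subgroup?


H = {e, s} in D_8 (s a reflection)
r·s·r⁻¹ = sr⁻² ≠ s for n ≥ 3, so {e, s} is not closed under conjugation

No, not a normal subgroup


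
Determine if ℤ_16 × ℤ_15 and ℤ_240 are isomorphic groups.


Comparing ℤ_16 × ℤ_15 and ℤ_240:
gcd(16,15) = 1, so ℤ_16 × ℤ_15 ≅ ℤ_240 (CRT)

Yes, ℤ_16 × ℤ_15 ≅ ℤ_240


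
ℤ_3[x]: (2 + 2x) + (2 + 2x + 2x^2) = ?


Add coefficients mod 3:
x^0: 2 + 2 = 1 (mod 3)
x^1: 2 + 2 = 1 (mod 3)
x^2: 0 + 2 = 2 (mod 3)
Result: 1 + x + 2x^2

f + g = 1 + x + 2x^2


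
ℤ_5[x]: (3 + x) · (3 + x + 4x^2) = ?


Expand and collect like terms; reduce coefficients mod 5:
x^0: 3·3 = 9 ≡ 4 (mod 5)
x^1: 3·1 + 1·3 = 6 ≡ 1 (mod 5)
x^2: 3·4 + 1·1 = 13 ≡ 3 (mod 5)
x^3: 1·4 = 4 ≡ 4 (mod 5)
Result: 4 + x + 3x^2 + 4x^3

f · g = 4 + x + 3x^2 + 4x^3


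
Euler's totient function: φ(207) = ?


Factor n: 207 = 3^2 × 23
φ(n) = n · ∏(1 - 1/p) over distinct primes p | n
φ(207) = 207 · (1 - 1/3) · (1 - 1/23) = 132

φ(207) = 132


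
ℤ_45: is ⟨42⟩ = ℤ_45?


g generates ℤ_n iff gcd(g, n) = 1
gcd(42, 45) = 3
Since gcd = 3 ≠ 1, ⟨42⟩ has order 15 < 45, so 42 is not a generator.

No, 42 does not generate ℤ_45


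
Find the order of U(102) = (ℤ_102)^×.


U(n) is the group of units mod n; |U(n)| = φ(n)
|U(102)| = φ(102) = 32

|U(102) = (ℤ_102)^×| = 32


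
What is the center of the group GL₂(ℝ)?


Z(G) = {g ∈ G | gx = xg for all x ∈ G}
Only scalar multiples of the identity commute with all invertible matrices

Z(GL₂(ℝ)) = {aI : a ∈ ℝ, a ≠ 0}


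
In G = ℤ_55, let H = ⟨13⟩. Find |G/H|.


|⟨13⟩| = n / gcd(13, 55) = 55 / 1 = 55
H is normal (ℤ_55 is abelian).
|G/H| = |G| / |H| = 55 / 55 = 1

|G/H| = 1


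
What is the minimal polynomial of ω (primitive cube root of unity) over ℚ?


ω satisfies x² + x + 1 = 0 (the cyclotomic polynomial Φ₃)

Minimal polynomial: x² + x + 1


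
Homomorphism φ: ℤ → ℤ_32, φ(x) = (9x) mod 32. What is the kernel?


Kernel = preimage of identity
ker(φ) = {x ∈ ℤ : 9x ≡ 0 (mod 32)}. gcd(9,32) = 1, so 9x ≡ 0 (mod 32) ⟺ x ≡ 0 (mod 32/1 = 32). Hence ker(φ) = 32ℤ

ker(φ) = 32ℤ


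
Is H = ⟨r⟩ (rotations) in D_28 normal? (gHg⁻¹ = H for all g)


H = ⟨r⟩ (rotations) in D_28
The rotation subgroup ⟨r⟩ has index 2 in D_28, so it is normal

Yes, normal subgroup


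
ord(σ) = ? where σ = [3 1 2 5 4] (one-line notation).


Cycle decomposition: (1 3 2) (4 5)
Cycle lengths: 3, 2
Order = lcm(3, 2) = 6

ord(σ) = 6


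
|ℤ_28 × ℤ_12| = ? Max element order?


|ℤ_28 × ℤ_12| = 28 × 12 = 336
Max element order = lcm(28,12) = 84
Cyclic? No (gcd=4)

|ℤ_28×ℤ_12| = 336, max element order = 84


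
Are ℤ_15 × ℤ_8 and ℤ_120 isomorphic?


Comparing ℤ_15 × ℤ_8 and ℤ_120:
gcd(15,8) = 1, so ℤ_15 × ℤ_8 ≅ ℤ_120 (CRT)

Yes, ℤ_15 × ℤ_8 ≅ ℤ_120


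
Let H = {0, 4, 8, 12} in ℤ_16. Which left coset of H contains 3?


3 + H = {3 + h (mod 16) : h ∈ H}
3+0=3, 3+4=7, 3+8=11, 3+12=15

3 + H = {3, 7, 11, 15}


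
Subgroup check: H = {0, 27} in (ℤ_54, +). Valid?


Subgroup test for H = {0, 27} in (ℤ_54, +):
(1) 0 ∈ H? Yes
(2) Closure: for all a,b ∈ H, (a+b) mod 54 ∈ H? Yes
(3) Inverses: for all a ∈ H, -a mod 54 ∈ H? Yes

Yes, H is a subgroup of ℤ_54


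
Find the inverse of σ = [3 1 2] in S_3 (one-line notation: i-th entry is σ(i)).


To find σ⁻¹, swap domain and range:
σ(1) = 3 → σ⁻¹(3) = 1
σ(2) = 1 → σ⁻¹(1) = 2
σ(3) = 2 → σ⁻¹(2) = 3

σ⁻¹ = [2 3 1]


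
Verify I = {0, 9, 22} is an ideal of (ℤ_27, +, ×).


Check ideal conditions for I = {0, 9, 22} in ℤ_27:
(1) I is an additive subgroup? No
(2) For r ∈ ℤ_27 and a ∈ I: r·a ∈ I? No  [counterexample: r=2, a=9, r·a mod 27 = 18 ∉ I]

No, I is not an ideal of ℤ_27


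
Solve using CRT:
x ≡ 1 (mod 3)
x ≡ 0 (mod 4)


m₁ = 3, m₂ = 4, gcd = 1, so CRT applies. M = m₁·m₂ = 12
Let M₁ = M/m₁ = 4, M₂ = M/m₂ = 3
Find y₁ ≡ M₁⁻¹ (mod m₁): 4⁻¹ ≡ 1 (mod 3)
Find y₂ ≡ M₂⁻¹ (mod m₂): 3⁻¹ ≡ 3 (mod 4)
x = a₁·M₁·y₁ + a₂·M₂·y₂ = 1·4·1 + 0·3·3 = 4
Reduce mod 12: x ≡ 4
Check: 4 mod 3 = 1 ✓, 4 mod 4 = 0 ✓

x ≡ 4 (mod 12)


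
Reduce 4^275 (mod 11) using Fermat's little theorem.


Fermat's little theorem: if p is prime and gcd(a,p)=1, then a^(p-1) ≡ 1 (mod p)
p = 11 is prime, gcd(4,11) = 1
Reduce exponent: 275 mod 10 = 5
So 4^275 ≡ 4^5 (mod 11)
4^5 mod 11 = 1

4^275 ≡ 1 (mod 11)


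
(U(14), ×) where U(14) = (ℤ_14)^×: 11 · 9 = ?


Operation: multiplication mod 14
11 · 9 = (a × b) mod 14 with a = 11, b = 9

11 · 9 = 1


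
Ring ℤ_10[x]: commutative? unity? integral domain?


ℤ_10 has zero divisors (2·5 ≡ 0), and these lift to constant zero divisors in ℤ_10[x]; so not an integral domain
Commutative: Yes
Integral domain: No
Has unity: Yes

ℤ_10[x]: Commutative=Yes, Unity=Yes


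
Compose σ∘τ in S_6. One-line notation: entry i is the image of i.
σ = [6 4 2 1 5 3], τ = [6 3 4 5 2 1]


σ∘τ: apply τ first, then σ
1 →τ 6 →σ 3
2 →τ 3 →σ 2
3 →τ 4 →σ 1
4 →τ 5 →σ 5
5 →τ 2 →σ 4
6 →τ 1 →σ 6

σ∘τ = [3 2 1 5 4 6]


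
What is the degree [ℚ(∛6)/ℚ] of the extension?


∛6 has minimal polynomial x³ - 6 (irreducible over ℚ since 6 is not a perfect cube)

[ℚ(∛6)/ℚ] = 3


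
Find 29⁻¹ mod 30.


Use the extended Euclidean algorithm to write 1 = 29·s + 30·t; then s mod 30 is the inverse.
Euclidean algorithm:
  29 = 0·30 + 29
  30 = 1·29 + 1
  29 = 29·1 + 0
gcd(29,30) = 1
Back-substitution gives: 29·(-1) + 30·(1) = 1
So 29⁻¹ ≡ -1 ≡ 29 (mod 30)
Check: 29 × 29 = 841 ≡ 1 (mod 30) ✓

29⁻¹ ≡ 29 (mod 30)


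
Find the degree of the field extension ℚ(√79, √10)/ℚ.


[ℚ(√79,√10):ℚ] = [ℚ(√79,√10):ℚ(√79)]·[ℚ(√79):ℚ] = 2·2 = 4

[ℚ(√79, √10)/ℚ] = 4


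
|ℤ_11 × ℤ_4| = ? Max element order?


|ℤ_11 × ℤ_4| = 11 × 4 = 44
Max element order = lcm(11,4) = 44
Cyclic? Yes (gcd=1)

|ℤ_11×ℤ_4| = 44, max element order = 44


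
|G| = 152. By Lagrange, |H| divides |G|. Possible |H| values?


Lagrange's theorem: |H| divides |G|
|G| = 152
Divisors of 152: 1, 2, 4, 8, 19, 38, 76, 152

Possible subgroup orders: {1, 2, 4, 8, 19, 38, 76, 152}


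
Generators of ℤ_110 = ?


g generates ℤ_n iff gcd(g,n) = 1
Prime factors of 110: 2, 5, 11
Generators are g ∈ {1,...,109} not divisible by any of these primes.
Generators: {1, 3, 7, 9, 13, 17, 19, 21, 23, 27, 29, 31, 37, 39, 41, 43, 47, 49, 51, 53, 57, 59, 61, 63, 67, 69, 71, 73, 79, 81, 83, 87, 89, 91, 93, 97, 101, 103, 107, 109}
Number of generators = φ(110) = 40

Generators of ℤ_110 = {1, 3, 7, 9, 13, 17, 19, 21, 23, 27, 29, 31, 37, 39, 41, 43, 47, 49, 51, 53, 57, 59, 61, 63, 67, 69, 71, 73, 79, 81, 83, 87, 89, 91, 93, 97, 101, 103, 107, 109}


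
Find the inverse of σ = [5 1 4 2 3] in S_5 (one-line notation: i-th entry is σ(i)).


To find σ⁻¹, swap domain and range:
σ(1) = 5 → σ⁻¹(5) = 1
σ(2) = 1 → σ⁻¹(1) = 2
σ(3) = 4 → σ⁻¹(4) = 3
σ(4) = 2 → σ⁻¹(2) = 4
σ(5) = 3 → σ⁻¹(3) = 5

σ⁻¹ = [2 4 5 3 1]


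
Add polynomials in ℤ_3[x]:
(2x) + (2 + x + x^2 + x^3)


Add coefficients mod 3:
x^0: 0 + 2 = 2 (mod 3)
x^1: 2 + 1 = 0 (mod 3)
x^2: 0 + 1 = 1 (mod 3)
x^3: 0 + 1 = 1 (mod 3)
Result: 2 + x^2 + x^3

f + g = 2 + x^2 + x^3


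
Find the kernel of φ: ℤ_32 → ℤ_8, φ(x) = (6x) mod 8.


Kernel = preimage of identity
ker(φ) = {x ∈ ℤ_32 : 6x ≡ 0 (mod 8)}. Since 8 | 32, φ is well-defined. The kernel is the cyclic subgroup ⟨4⟩ of ℤ_32 (order 8), i.e. {0, 4, 8, 12, 16, 20, 24, 28}

ker(φ) = {0, 4, 8, 12, 16, 20, 24, 28}


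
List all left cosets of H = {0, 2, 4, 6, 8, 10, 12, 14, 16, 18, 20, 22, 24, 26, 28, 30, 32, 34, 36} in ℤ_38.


H = {0, 2, 4, 6, 8, 10, 12, 14, 16, 18, 20, 22, 24, 26, 28, 30, 32, 34, 36}, |H| = 19
Number of cosets = |G|/|H| = 38/19 = 2
0 + H = {0, 2, 4, 6, 8, 10, 12, 14, 16, 18, 20, 22, 24, 26, 28, 30, 32, 34, 36}
1 + H = {1, 3, 5, 7, 9, 11, 13, 15, 17, 19, 21, 23, 25, 27, 29, 31, 33, 35, 37}

Cosets: 0+H={0,2,4,6,8,10,12,14,16,18,20,22,24,26,28,30,32,34,36}; 1+H={1,3,5,7,9,11,13,15,17,19,21,23,25,27,29,31,33,35,37}


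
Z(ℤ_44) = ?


Z(G) = {g ∈ G | gx = xg for all x ∈ G}
ℤ_44 is abelian, so Z(G) = G

Z(ℤ_44) = ℤ_44


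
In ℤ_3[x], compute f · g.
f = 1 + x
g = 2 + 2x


Expand and collect like terms; reduce coefficients mod 3:
x^0: 1·2 = 2 ≡ 2 (mod 3)
x^1: 1·2 + 1·2 = 4 ≡ 1 (mod 3)
x^2: 1·2 = 2 ≡ 2 (mod 3)
Result: 2 + x + 2x^2

f · g = 2 + x + 2x^2


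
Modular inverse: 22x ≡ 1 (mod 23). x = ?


Use the extended Euclidean algorithm to write 1 = 22·s + 23·t; then s mod 23 is the inverse.
Euclidean algorithm:
  22 = 0·23 + 22
  23 = 1·22 + 1
  22 = 22·1 + 0
gcd(22,23) = 1
Back-substitution gives: 22·(-1) + 23·(1) = 1
So 22⁻¹ ≡ -1 ≡ 22 (mod 23)
Check: 22 × 22 = 484 ≡ 1 (mod 23) ✓

22⁻¹ ≡ 22 (mod 23)


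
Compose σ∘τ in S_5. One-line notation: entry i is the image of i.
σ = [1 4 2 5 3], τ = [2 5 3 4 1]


σ∘τ: apply τ first, then σ
1 →τ 2 →σ 4
2 →τ 5 →σ 3
3 →τ 3 →σ 2
4 →τ 4 →σ 5
5 →τ 1 →σ 1

σ∘τ = [4 3 2 5 1]


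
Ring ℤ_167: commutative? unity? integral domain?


ℤ_167 is a commutative ring with unity 1; 167 is prime, so ℤ_167 is a field (hence an integral domain)
Commutative: Yes
Integral domain: Yes
Has unity: Yes

ℤ_167: Commutative=Yes, Unity=Yes


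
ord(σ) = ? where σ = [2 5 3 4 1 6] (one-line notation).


Cycle decomposition: (1 2 5)
Cycle lengths: 3
Order = lcm(3) = 3

ord(σ) = 3


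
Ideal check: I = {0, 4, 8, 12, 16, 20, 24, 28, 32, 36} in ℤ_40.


Check ideal conditions for I = {0, 4, 8, 12, 16, 20, 24, 28, 32, 36} in ℤ_40:
(1) I is an additive subgroup? Yes
(2) For r ∈ ℤ_40 and a ∈ I: r·a ∈ I? Yes

Yes, I is an ideal of ℤ_40


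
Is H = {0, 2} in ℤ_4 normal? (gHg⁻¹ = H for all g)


H = {0, 2} in ℤ_4
ℤ_4 is abelian; every subgroup of an abelian group is normal

Yes, normal subgroup


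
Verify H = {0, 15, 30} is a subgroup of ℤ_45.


Subgroup test for H = {0, 15, 30} in (ℤ_45, +):
(1) 0 ∈ H? Yes
(2) Closure: for all a,b ∈ H, (a+b) mod 45 ∈ H? Yes
(3) Inverses: for all a ∈ H, -a mod 45 ∈ H? Yes

Yes, H is a subgroup of ℤ_45


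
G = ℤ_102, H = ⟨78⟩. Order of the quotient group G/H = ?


|⟨78⟩| = n / gcd(78, 102) = 102 / 6 = 17
H is normal (ℤ_102 is abelian).
|G/H| = |G| / |H| = 102 / 17 = 6

|G/H| = 6


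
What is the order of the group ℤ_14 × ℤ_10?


|A × B| = |A| · |B|
|ℤ_14 × ℤ_10| = 14 × 10 = 140

|ℤ_14 × ℤ_10| = 140


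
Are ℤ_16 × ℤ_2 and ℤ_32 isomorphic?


Comparing ℤ_16 × ℤ_2 and ℤ_32:
gcd(16,2) = 2 ≠ 1. Max element order in ℤ_16×ℤ_2 is lcm(16,2) = 16 < 32, so it has no element of order 32

No, ℤ_16 × ℤ_2 ≇ ℤ_32


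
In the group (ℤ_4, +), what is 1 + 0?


Operation: addition mod 4
1 + 0 = (a + b) mod 4 with a = 1, b = 0

1 + 0 = 1


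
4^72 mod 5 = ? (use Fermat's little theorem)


Fermat's little theorem: if p is prime and gcd(a,p)=1, then a^(p-1) ≡ 1 (mod p)
p = 5 is prime, gcd(4,5) = 1
Reduce exponent: 72 mod 4 = 0
So 4^72 ≡ 4^0 (mod 5)
4^0 = 1

4^72 ≡ 1 (mod 5)


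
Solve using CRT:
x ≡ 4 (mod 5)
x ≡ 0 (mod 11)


m₁ = 5, m₂ = 11, gcd = 1, so CRT applies. M = m₁·m₂ = 55
Let M₁ = M/m₁ = 11, M₂ = M/m₂ = 5
Find y₁ ≡ M₁⁻¹ (mod m₁): 11⁻¹ ≡ 1 (mod 5)
Find y₂ ≡ M₂⁻¹ (mod m₂): 5⁻¹ ≡ 9 (mod 11)
x = a₁·M₁·y₁ + a₂·M₂·y₂ = 4·11·1 + 0·5·9 = 44
Reduce mod 55: x ≡ 44
Check: 44 mod 5 = 4 ✓, 44 mod 11 = 0 ✓

x ≡ 44 (mod 55)


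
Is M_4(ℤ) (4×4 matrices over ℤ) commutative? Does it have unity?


Matrix multiplication is non-commutative for n ≥ 2; the identity matrix I is the unity; singular matrices give zero divisors, so not an integral domain
Commutative: No
Integral domain: No
Has unity: Yes

M_4(ℤ) (4×4 matrices over ℤ): Commutative=No, Unity=Yes


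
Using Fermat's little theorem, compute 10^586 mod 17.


Fermat's little theorem: if p is prime and gcd(a,p)=1, then a^(p-1) ≡ 1 (mod p)
p = 17 is prime, gcd(10,17) = 1
Reduce exponent: 586 mod 16 = 10
So 10^586 ≡ 10^10 (mod 17)
10^10 mod 17 = 2

10^586 ≡ 2 (mod 17)


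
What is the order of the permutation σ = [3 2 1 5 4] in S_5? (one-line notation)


Cycle decomposition: (1 3) (4 5)
Cycle lengths: 2, 2
Order = lcm(2, 2) = 2

ord(σ) = 2


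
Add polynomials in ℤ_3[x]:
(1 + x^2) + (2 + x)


Add coefficients mod 3:
x^0: 1 + 2 = 0 (mod 3)
x^1: 0 + 1 = 1 (mod 3)
x^2: 1 + 0 = 1 (mod 3)
Result: x + x^2

f + g = x + x^2


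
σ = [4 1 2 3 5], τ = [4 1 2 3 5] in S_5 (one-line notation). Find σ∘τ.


σ∘τ: apply τ first, then σ
1 →τ 4 →σ 3
2 →τ 1 →σ 4
3 →τ 2 →σ 1
4 →τ 3 →σ 2
5 →τ 5 →σ 5

σ∘τ = [3 4 1 2 5]


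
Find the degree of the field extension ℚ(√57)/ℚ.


√57 has minimal polynomial x² - 57 (irreducible over ℚ since 57 is squarefree)

[ℚ(√57)/ℚ] = 2


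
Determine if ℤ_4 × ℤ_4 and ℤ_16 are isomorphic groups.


Comparing ℤ_4 × ℤ_4 and ℤ_16:
gcd(4,4) = 4 ≠ 1. Max element order in ℤ_4×ℤ_4 is lcm(4,4) = 4 < 16, so it has no element of order 16

No, ℤ_4 × ℤ_4 ≇ ℤ_16


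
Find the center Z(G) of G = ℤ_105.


Z(G) = {g ∈ G | gx = xg for all x ∈ G}
ℤ_105 is abelian, so Z(G) = G

Z(ℤ_105) = ℤ_105


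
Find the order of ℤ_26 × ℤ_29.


|A × B| = |A| · |B|
|ℤ_26 × ℤ_29| = 26 × 29 = 754

|ℤ_26 × ℤ_29| = 754


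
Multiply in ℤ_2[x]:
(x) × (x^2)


Expand and collect like terms; reduce coefficients mod 2:
x^0: 0·0 = 0 ≡ 0 (mod 2)
x^1: 0·0 + 1·0 = 0 ≡ 0 (mod 2)
x^2: 0·1 + 1·0 = 0 ≡ 0 (mod 2)
x^3: 1·1 = 1 ≡ 1 (mod 2)
Result: x^3

f · g = x^3


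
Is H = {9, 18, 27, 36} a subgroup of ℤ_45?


Subgroup test for H = {9, 18, 27, 36} in (ℤ_45, +):
(1) 0 ∈ H? No
(2) Closure: for all a,b ∈ H, (a+b) mod 45 ∈ H? No  [counterexample: 9 + 36 = 0 ∉ H]
(3) Inverses: for all a ∈ H, -a mod 45 ∈ H? Yes

No, H is not a subgroup of ℤ_45


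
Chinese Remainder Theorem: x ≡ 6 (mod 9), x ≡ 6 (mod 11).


m₁ = 9, m₂ = 11, gcd = 1, so CRT applies. M = m₁·m₂ = 99
Let M₁ = M/m₁ = 11, M₂ = M/m₂ = 9
Find y₁ ≡ M₁⁻¹ (mod m₁): 11⁻¹ ≡ 5 (mod 9)
Find y₂ ≡ M₂⁻¹ (mod m₂): 9⁻¹ ≡ 5 (mod 11)
x = a₁·M₁·y₁ + a₂·M₂·y₂ = 6·11·5 + 6·9·5 = 600
Reduce mod 99: x ≡ 6
Check: 6 mod 9 = 6 ✓, 6 mod 11 = 6 ✓

x ≡ 6 (mod 99)


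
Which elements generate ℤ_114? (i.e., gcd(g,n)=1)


g generates ℤ_n iff gcd(g,n) = 1
Prime factors of 114: 2, 3, 19
Generators are g ∈ {1,...,113} not divisible by any of these primes.
Generators: {1, 5, 7, 11, 13, 17, 23, 25, 29, 31, 35, 37, 41, 43, 47, 49, 53, 55, 59, 61, 65, 67, 71, 73, 77, 79, 83, 85, 89, 91, 97, 101, 103, 107, 109, 113}
Number of generators = φ(114) = 36

Generators of ℤ_114 = {1, 5, 7, 11, 13, 17, 23, 25, 29, 31, 35, 37, 41, 43, 47, 49, 53, 55, 59, 61, 65, 67, 71, 73, 77, 79, 83, 85, 89, 91, 97, 101, 103, 107, 109, 113}


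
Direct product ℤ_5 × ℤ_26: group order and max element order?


|ℤ_5 × ℤ_26| = 5 × 26 = 130
Max element order = lcm(5,26) = 130
Cyclic? Yes (gcd=1)

|ℤ_5×ℤ_26| = 130, max element order = 130


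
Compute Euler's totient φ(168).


Factor n: 168 = 2^3 × 3 × 7
φ(n) = n · ∏(1 - 1/p) over distinct primes p | n
φ(168) = 168 · (1 - 1/2) · (1 - 1/3) · (1 - 1/7) = 48

φ(168) = 48


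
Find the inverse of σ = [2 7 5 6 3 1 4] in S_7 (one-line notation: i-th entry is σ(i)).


To find σ⁻¹, swap domain and range:
σ(1) = 2 → σ⁻¹(2) = 1
σ(2) = 7 → σ⁻¹(7) = 2
σ(3) = 5 → σ⁻¹(5) = 3
σ(4) = 6 → σ⁻¹(6) = 4
σ(5) = 3 → σ⁻¹(3) = 5
σ(6) = 1 → σ⁻¹(1) = 6
σ(7) = 4 → σ⁻¹(4) = 7

σ⁻¹ = [6 1 5 7 3 4 2]


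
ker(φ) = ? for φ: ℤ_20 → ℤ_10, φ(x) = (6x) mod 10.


Kernel = preimage of identity
ker(φ) = {x ∈ ℤ_20 : 6x ≡ 0 (mod 10)}. Since 10 | 20, φ is well-defined. The kernel is the cyclic subgroup ⟨5⟩ of ℤ_20 (order 4), i.e. {0, 5, 10, 15}

ker(φ) = {0, 5, 10, 15}


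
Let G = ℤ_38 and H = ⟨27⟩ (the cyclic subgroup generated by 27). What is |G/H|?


|⟨27⟩| = n / gcd(27, 38) = 38 / 1 = 38
H is normal (ℤ_38 is abelian).
|G/H| = |G| / |H| = 38 / 38 = 1

|G/H| = 1


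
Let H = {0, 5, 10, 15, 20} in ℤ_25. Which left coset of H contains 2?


2 + H = {2 + h (mod 25) : h ∈ H}
2+0=2, 2+5=7, 2+10=12, 2+15=17, 2+20=22

2 + H = {2, 7, 12, 17, 22}


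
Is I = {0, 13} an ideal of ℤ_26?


Check ideal conditions for I = {0, 13} in ℤ_26:
(1) I is an additive subgroup? Yes
(2) For r ∈ ℤ_26 and a ∈ I: r·a ∈ I? Yes

Yes, I is an ideal of ℤ_26


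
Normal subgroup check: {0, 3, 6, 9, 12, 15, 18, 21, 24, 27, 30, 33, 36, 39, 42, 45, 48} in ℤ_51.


H = {0, 3, 6, 9, 12, 15, 18, 21, 24, 27, 30, 33, 36, 39, 42, 45, 48} in ℤ_51
ℤ_51 is abelian; every subgroup of an abelian group is normal

Yes, normal subgroup


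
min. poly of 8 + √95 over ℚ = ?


Let α = 8 + √95. Then α - 8 = √95, so (α - 8)² = 95, giving α² - 16α - 31 = 0. Degree 2 and α ∉ ℚ, so this is the minimal polynomial.

Minimal polynomial: x² - 16x - 31


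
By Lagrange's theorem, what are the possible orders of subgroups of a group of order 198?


Lagrange's theorem: |H| divides |G|
|G| = 198
Divisors of 198: 1, 2, 3, 6, 9, 11, 18, 22, 33, 66, 99, 198

Possible subgroup orders: {1, 2, 3, 6, 9, 11, 18, 22, 33, 66, 99, 198}


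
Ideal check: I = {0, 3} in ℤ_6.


Check ideal conditions for I = {0, 3} in ℤ_6:
(1) I is an additive subgroup? Yes
(2) For r ∈ ℤ_6 and a ∈ I: r·a ∈ I? Yes

Yes, I is an ideal of ℤ_6


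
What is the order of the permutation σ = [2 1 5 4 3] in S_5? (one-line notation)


Cycle decomposition: (1 2) (3 5)
Cycle lengths: 2, 2
Order = lcm(2, 2) = 2

ord(σ) = 2


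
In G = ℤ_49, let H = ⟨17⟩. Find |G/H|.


|⟨17⟩| = n / gcd(17, 49) = 49 / 1 = 49
H is normal (ℤ_49 is abelian).
|G/H| = |G| / |H| = 49 / 49 = 1

|G/H| = 1


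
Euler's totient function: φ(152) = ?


Factor n: 152 = 2^3 × 19
φ(n) = n · ∏(1 - 1/p) over distinct primes p | n
φ(152) = 152 · (1 - 1/2) · (1 - 1/19) = 72

φ(152) = 72


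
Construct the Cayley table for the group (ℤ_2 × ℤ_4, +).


Elements: {(0,0), (0,1), (0,2), (0,3), (1,0), (1,1), (1,2), (1,3)}
Operation: componentwise addition mod (2, 4)
Entry (a, b) = ((a₁+b₁) mod 2, (a₂+b₂) mod 4)

Cayley table:
      | (0,0) | (0,1) | (0,2) | (0,3) | (1,0) | (1,1) | (1,2) | (1,3)
(0,0) | (0,0) | (0,1) | (0,2) | (0,3) | (1,0) | (1,1) | (1,2) | (1,3)
(0,1) | (0,1) | (0,2) | (0,3) | (0,0) | (1,1) | (1,2) | (1,3) | (1,0)
(0,2) | (0,2) | (0,3) | (0,0) | (0,1) | (1,2) | (1,3) | (1,0) | (1,1)
(0,3) | (0,3) | (0,0) | (0,1) | (0,2) | (1,3) | (1,0) | (1,1) | (1,2)
(1,0) | (1,0) | (1,1) | (1,2) | (1,3) | (0,0) | (0,1) | (0,2) | (0,3)
(1,1) | (1,1) | (1,2) | (1,3) | (1,0) | (0,1) | (0,2) | (0,3) | (0,0)
(1,2) | (1,2) | (1,3) | (1,0) | (1,1) | (0,2) | (0,3) | (0,0) | (0,1)
(1,3) | (1,3) | (1,0) | (1,1) | (1,2) | (0,3) | (0,0) | (0,1) | (0,2)


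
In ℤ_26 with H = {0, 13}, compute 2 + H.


2 + H = {2 + h (mod 26) : h ∈ H}
2+0=2, 2+13=15

2 + H = {2, 15}


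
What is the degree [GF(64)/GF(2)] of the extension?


GF(64) = GF(2^6), so the extension degree is 6

[GF(64)/GF(2)] = 6


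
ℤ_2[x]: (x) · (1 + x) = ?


Expand and collect like terms; reduce coefficients mod 2:
x^0: 0·1 = 0 ≡ 0 (mod 2)
x^1: 0·1 + 1·1 = 1 ≡ 1 (mod 2)
x^2: 1·1 = 1 ≡ 1 (mod 2)
Result: x + x^2

f · g = x + x^2


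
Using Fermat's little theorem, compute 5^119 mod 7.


Fermat's little theorem: if p is prime and gcd(a,p)=1, then a^(p-1) ≡ 1 (mod p)
p = 7 is prime, gcd(5,7) = 1
Reduce exponent: 119 mod 6 = 5
So 5^119 ≡ 5^5 (mod 7)
5^5 mod 7 = 3

5^119 ≡ 3 (mod 7)


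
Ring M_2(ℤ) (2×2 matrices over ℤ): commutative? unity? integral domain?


Matrix multiplication is non-commutative for n ≥ 2; the identity matrix I is the unity; singular matrices give zero divisors, so not an integral domain
Commutative: No
Integral domain: No
Has unity: Yes

M_2(ℤ) (2×2 matrices over ℤ): Commutative=No, Unity=Yes


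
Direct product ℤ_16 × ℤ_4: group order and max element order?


|ℤ_16 × ℤ_4| = 16 × 4 = 64
Max element order = lcm(16,4) = 16
Cyclic? No (gcd=4)

|ℤ_16×ℤ_4| = 64, max element order = 16


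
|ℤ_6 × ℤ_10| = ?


|A × B| = |A| · |B|
|ℤ_6 × ℤ_10| = 6 × 10 = 60

|ℤ_6 × ℤ_10| = 60


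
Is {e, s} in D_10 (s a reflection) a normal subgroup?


H = {e, s} in D_10 (s a reflection)
r·s·r⁻¹ = sr⁻² ≠ s for n ≥ 3, so {e, s} is not closed under conjugation

No, not a normal subgroup


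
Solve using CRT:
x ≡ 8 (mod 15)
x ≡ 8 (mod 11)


m₁ = 15, m₂ = 11, gcd = 1, so CRT applies. M = m₁·m₂ = 165
Let M₁ = M/m₁ = 11, M₂ = M/m₂ = 15
Find y₁ ≡ M₁⁻¹ (mod m₁): 11⁻¹ ≡ 11 (mod 15)
Find y₂ ≡ M₂⁻¹ (mod m₂): 15⁻¹ ≡ 3 (mod 11)
x = a₁·M₁·y₁ + a₂·M₂·y₂ = 8·11·11 + 8·15·3 = 1328
Reduce mod 165: x ≡ 8
Check: 8 mod 15 = 8 ✓, 8 mod 11 = 8 ✓

x ≡ 8 (mod 165)


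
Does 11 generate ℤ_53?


g generates ℤ_n iff gcd(g, n) = 1
gcd(11, 53) = 1
Since gcd = 1, 11 is a generator.

Yes, 11 generates ℤ_53


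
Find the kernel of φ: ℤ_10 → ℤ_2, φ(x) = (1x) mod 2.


Kernel = preimage of identity
ker(φ) = {x ∈ ℤ_10 : 1x ≡ 0 (mod 2)}. Since 2 | 10, φ is well-defined. The kernel is the cyclic subgroup ⟨2⟩ of ℤ_10 (order 5), i.e. {0, 2, 4, 6, 8}

ker(φ) = {0, 2, 4, 6, 8}


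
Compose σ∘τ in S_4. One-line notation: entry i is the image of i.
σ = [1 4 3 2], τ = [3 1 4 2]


σ∘τ: apply τ first, then σ
1 →τ 3 →σ 3
2 →τ 1 →σ 1
3 →τ 4 →σ 2
4 →τ 2 →σ 4

σ∘τ = [3 1 2 4]


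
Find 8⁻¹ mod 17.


Use the extended Euclidean algorithm to write 1 = 8·s + 17·t; then s mod 17 is the inverse.
Euclidean algorithm:
  8 = 0·17 + 8
  17 = 2·8 + 1
  8 = 8·1 + 0
gcd(8,17) = 1
Back-substitution gives: 8·(-2) + 17·(1) = 1
So 8⁻¹ ≡ -2 ≡ 15 (mod 17)
Check: 8 × 15 = 120 ≡ 1 (mod 17) ✓

8⁻¹ ≡ 15 (mod 17)


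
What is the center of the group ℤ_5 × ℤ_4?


Z(G) = {g ∈ G | gx = xg for all x ∈ G}
Direct product of abelian groups is abelian, so Z(G) = G

Z(ℤ_5 × ℤ_4) = ℤ_5 × ℤ_4


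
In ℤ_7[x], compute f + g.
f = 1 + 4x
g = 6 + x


Add coefficients mod 7:
x^0: 1 + 6 = 0 (mod 7)
x^1: 4 + 1 = 5 (mod 7)
Result: 5x

f + g = 5x


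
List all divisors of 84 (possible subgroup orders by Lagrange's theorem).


Lagrange's theorem: |H| divides |G|
|G| = 84
Divisors of 84: 1, 2, 3, 4, 6, 7, 12, 14, 21, 28, 42, 84

Possible subgroup orders: {1, 2, 3, 4, 6, 7, 12, 14, 21, 28, 42, 84}


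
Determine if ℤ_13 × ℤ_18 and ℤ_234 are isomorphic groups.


Comparing ℤ_13 × ℤ_18 and ℤ_234:
gcd(13,18) = 1, so ℤ_13 × ℤ_18 ≅ ℤ_234 (CRT)

Yes, ℤ_13 × ℤ_18 ≅ ℤ_234


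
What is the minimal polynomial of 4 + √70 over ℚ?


Let α = 4 + √70. Then α - 4 = √70, so (α - 4)² = 70, giving α² - 8α - 54 = 0. Degree 2 and α ∉ ℚ, so this is the minimal polynomial.

Minimal polynomial: x² - 8x - 54


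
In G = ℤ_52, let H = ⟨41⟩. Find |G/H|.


|⟨41⟩| = n / gcd(41, 52) = 52 / 1 = 52
H is normal (ℤ_52 is abelian).
|G/H| = |G| / |H| = 52 / 52 = 1

|G/H| = 1


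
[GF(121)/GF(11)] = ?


GF(121) = GF(11^2), so the extension degree is 2

[GF(121)/GF(11)] = 2


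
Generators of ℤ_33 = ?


g generates ℤ_n iff gcd(g,n) = 1
Prime factors of 33: 3, 11
Generators are g ∈ {1,...,32} not divisible by any of these primes.
Generators: {1, 2, 4, 5, 7, 8, 10, 13, 14, 16, 17, 19, 20, 23, 25, 26, 28, 29, 31, 32}
Number of generators = φ(33) = 20

Generators of ℤ_33 = {1, 2, 4, 5, 7, 8, 10, 13, 14, 16, 17, 19, 20, 23, 25, 26, 28, 29, 31, 32}


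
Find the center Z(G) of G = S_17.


Z(G) = {g ∈ G | gx = xg for all x ∈ G}
S_n is non-abelian for n ≥ 3; Z(S_17) is trivial

Z(S_17) = {e}


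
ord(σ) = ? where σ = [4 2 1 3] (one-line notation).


Cycle decomposition: (1 4 3)
Cycle lengths: 3
Order = lcm(3) = 3

ord(σ) = 3


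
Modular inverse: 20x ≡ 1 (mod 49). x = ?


Use the extended Euclidean algorithm to write 1 = 20·s + 49·t; then s mod 49 is the inverse.
Euclidean algorithm:
  20 = 0·49 + 20
  49 = 2·20 + 9
  20 = 2·9 + 2
  9 = 4·2 + 1
  2 = 2·1 + 0
gcd(20,49) = 1
Back-substitution gives: 20·(-22) + 49·(9) = 1
So 20⁻¹ ≡ -22 ≡ 27 (mod 49)
Check: 20 × 27 = 540 ≡ 1 (mod 49) ✓

20⁻¹ ≡ 27 (mod 49)
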